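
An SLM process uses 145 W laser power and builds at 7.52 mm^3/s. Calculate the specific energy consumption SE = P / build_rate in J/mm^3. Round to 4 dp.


SE = 145 / 7.52 = 19.2819 J/mm^3


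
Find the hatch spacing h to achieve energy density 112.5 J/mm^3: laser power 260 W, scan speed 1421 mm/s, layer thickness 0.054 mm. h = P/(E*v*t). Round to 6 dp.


h = 260 / (112.5*1421*0.054) = 0.030118 mm


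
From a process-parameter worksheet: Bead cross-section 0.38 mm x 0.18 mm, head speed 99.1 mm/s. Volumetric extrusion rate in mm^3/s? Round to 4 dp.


Rate = 0.38 * 0.18 * 99.1 = 6.7784 mm^3/s


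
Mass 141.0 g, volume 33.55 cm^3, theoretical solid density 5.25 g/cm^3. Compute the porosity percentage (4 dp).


rho_part = 141.0 / 33.55 = 4.20268256 g/cm^3
Porosity = (1 - 4.20268256/5.25)*100 = 19.9489 %


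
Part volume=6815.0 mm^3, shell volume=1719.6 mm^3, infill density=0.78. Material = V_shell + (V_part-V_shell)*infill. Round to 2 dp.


V_infill = (6815.0 - 1719.6) * 0.78 = 3974.41
V_total = 1719.6 + 3974.41 = 5694.01 mm^3


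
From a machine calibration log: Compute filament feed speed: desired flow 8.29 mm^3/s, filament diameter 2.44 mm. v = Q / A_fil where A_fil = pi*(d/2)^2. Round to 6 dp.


A = pi*(2.44/2)^2 = 4.675947
v = 8.29 / 4.675947 = 1.772903 mm/s


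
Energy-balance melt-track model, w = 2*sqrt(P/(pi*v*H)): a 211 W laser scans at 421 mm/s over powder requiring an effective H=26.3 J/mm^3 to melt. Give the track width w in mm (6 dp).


w = 2*sqrt(211/(pi*421*26.3)) = 0.155768 mm


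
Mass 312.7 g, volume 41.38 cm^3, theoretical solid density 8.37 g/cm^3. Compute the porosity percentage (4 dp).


rho_part = 312.7 / 41.38 = 7.55679072 g/cm^3
Porosity = (1 - 7.55679072/8.37)*100 = 9.7158 %


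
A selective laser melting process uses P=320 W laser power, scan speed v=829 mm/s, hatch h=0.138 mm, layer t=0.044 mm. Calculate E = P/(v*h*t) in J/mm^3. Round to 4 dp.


E = 320 / (829*0.138*0.044) = 63.5717 J/mm^3


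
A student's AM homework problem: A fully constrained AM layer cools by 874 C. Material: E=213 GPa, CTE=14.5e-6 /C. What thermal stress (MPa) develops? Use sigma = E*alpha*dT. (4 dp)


sigma = 213*1000 * 14.5e-6 * 874 = 2699.349 MPa


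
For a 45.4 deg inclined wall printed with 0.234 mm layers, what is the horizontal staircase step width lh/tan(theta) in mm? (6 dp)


step = 0.234 / tan(45.4) = 0.230755 mm


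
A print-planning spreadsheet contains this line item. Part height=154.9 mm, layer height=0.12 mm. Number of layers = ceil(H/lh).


Layers = ceil(154.9/0.12) = 1291


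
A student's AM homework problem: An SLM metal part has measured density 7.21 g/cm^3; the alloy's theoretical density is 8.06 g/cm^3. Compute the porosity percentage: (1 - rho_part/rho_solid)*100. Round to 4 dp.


Porosity = (1-7.21/8.06)*100 = 10.5459 %


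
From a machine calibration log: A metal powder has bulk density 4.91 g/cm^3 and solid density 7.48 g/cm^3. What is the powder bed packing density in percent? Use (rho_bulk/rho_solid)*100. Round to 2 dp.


Packing = (4.91/7.48)*100 = 65.64 %


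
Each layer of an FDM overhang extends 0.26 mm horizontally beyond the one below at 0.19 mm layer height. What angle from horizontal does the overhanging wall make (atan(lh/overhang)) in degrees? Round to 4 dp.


angle = atan(0.19/0.26) = 36.1582 degrees


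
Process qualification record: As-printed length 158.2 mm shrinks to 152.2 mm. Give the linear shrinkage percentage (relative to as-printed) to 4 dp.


Shrinkage = ((158.2-152.2)/158.2)*100 = 3.7927 %


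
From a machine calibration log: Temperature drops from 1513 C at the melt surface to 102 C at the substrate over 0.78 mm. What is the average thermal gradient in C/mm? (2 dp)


G = (1513-102)/0.78 = 1808.97 C/mm


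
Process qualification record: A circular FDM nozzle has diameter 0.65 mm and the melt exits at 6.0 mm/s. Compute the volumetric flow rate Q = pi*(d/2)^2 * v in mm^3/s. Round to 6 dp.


A = pi*(0.65/2)^2 = 0.33183072 mm^2
Q = 0.33183072 * 6.0 = 1.990984 mm^3/s


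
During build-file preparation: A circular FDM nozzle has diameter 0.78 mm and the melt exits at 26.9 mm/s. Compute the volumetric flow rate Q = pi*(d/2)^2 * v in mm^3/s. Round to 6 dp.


A = pi*(0.78/2)^2 = 0.47783624 mm^2
Q = 0.47783624 * 26.9 = 12.853795 mm^3/s


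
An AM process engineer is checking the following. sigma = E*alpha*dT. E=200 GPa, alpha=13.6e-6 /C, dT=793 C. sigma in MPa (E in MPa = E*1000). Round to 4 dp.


sigma = 200*1000 * 13.6e-6 * 793 = 2156.96 MPa


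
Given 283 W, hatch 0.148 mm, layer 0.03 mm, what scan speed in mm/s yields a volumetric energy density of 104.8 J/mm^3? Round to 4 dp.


v = 283 / (104.8*0.148*0.03) = 608.1941 mm/s


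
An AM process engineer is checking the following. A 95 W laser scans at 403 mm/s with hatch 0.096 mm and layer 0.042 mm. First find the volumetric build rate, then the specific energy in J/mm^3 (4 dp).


Build rate = 403 * 0.096 * 0.042 = 1.624896 mm^3/s
SE = 95 / 1.624896 = 58.4653 J/mm^3


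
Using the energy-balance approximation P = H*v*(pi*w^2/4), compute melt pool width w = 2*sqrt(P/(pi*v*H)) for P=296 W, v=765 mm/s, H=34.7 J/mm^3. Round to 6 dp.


w = 2*sqrt(296/(pi*765*34.7)) = 0.119153 mm


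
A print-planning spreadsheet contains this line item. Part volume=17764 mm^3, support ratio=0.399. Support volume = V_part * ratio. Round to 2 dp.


V_support = 17764 * 0.399 = 7087.84 mm^3


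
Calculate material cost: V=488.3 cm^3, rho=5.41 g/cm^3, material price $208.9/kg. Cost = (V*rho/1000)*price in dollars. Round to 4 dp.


Mass = 488.3*5.41/1000 = 2.641703 kg
Cost = 2.641703 * 208.9 = 551.8518 $


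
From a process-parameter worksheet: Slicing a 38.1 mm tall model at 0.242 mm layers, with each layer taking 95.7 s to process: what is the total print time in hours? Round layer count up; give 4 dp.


Layers = ceil(38.1/0.242) = 158
t = 158 * 95.7 / 3600 = 4.2002 hrs


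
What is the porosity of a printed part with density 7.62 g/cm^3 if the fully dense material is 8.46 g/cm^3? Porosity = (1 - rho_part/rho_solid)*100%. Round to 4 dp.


Porosity = (1-7.62/8.46)*100 = 9.9291 %


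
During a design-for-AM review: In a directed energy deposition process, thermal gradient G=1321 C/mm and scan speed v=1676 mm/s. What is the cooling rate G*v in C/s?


CR = 1321 * 1676 = 2213996 C/s


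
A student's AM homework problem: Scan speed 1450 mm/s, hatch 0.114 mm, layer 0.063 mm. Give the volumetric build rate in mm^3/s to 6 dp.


Rate = 1450 * 0.114 * 0.063 = 10.4139 mm^3/s


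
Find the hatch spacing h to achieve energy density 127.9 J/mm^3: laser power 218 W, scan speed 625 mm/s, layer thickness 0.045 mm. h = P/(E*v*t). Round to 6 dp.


h = 218 / (127.9*625*0.045) = 0.060603 mm


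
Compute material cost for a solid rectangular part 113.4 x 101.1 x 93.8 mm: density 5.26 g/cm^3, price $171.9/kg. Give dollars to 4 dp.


V = 113.4 * 101.1 * 93.8 = 1075392.612 mm^3 = 1075.392612 cm^3
Mass = 1075.392612 * 5.26 / 1000 = 5.65656514 kg
Cost = 5.65656514 * 171.9 = 972.3635 $


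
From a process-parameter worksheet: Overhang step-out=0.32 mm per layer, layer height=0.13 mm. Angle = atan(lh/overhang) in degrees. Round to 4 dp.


angle = atan(0.13/0.32) = 22.1094 degrees


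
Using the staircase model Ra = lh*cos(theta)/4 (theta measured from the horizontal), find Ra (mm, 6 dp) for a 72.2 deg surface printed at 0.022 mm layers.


Ra = 0.022 * cos(72.2) / 4 = 0.001681 mm


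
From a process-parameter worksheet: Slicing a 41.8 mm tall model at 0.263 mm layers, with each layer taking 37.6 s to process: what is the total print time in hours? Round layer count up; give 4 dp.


Layers = ceil(41.8/0.263) = 159
t = 159 * 37.6 / 3600 = 1.6607 hrs


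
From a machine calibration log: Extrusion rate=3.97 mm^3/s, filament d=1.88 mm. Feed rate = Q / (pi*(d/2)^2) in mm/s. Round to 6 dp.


A = pi*(1.88/2)^2 = 2.775911
v = 3.97 / 2.775911 = 1.430161 mm/s


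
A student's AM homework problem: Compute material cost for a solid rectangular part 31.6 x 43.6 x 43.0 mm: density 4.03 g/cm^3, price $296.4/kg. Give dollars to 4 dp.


V = 31.6 * 43.6 * 43.0 = 59243.68 mm^3 = 59.24368 cm^3
Mass = 59.24368 * 4.03 / 1000 = 0.23875203 kg
Cost = 0.23875203 * 296.4 = 70.7661 $


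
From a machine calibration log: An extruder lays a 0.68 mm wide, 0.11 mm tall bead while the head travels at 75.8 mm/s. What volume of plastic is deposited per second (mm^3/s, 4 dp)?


Rate = 0.68 * 0.11 * 75.8 = 5.6698 mm^3/s


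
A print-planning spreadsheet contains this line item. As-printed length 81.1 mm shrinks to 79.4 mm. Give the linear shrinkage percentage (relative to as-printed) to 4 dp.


Shrinkage = ((81.1-79.4)/81.1)*100 = 2.0962 %


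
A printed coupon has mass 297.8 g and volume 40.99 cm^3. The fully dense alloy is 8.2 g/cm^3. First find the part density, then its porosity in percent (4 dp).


rho_part = 297.8 / 40.99 = 7.26518663 g/cm^3
Porosity = (1 - 7.26518663/8.2)*100 = 11.4002 %


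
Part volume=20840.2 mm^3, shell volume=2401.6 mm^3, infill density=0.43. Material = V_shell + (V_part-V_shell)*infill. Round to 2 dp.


V_infill = (20840.2 - 2401.6) * 0.43 = 7928.6
V_total = 2401.6 + 7928.6 = 10330.2 mm^3


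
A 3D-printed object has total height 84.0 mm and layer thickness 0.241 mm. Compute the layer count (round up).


Layers = ceil(84.0/0.241) = 349


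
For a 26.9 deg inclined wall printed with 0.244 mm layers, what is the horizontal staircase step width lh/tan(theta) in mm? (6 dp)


step = 0.244 / tan(26.9) = 0.48095 mm


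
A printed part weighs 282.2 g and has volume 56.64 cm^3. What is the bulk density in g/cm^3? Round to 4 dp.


rho = 282.2 / 56.64 = 4.9823 g/cm^3


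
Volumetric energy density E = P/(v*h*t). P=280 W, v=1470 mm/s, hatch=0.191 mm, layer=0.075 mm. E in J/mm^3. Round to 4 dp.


E = 280 / (1470*0.191*0.075) = 13.2968 J/mm^3


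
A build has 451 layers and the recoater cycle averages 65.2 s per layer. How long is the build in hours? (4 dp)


t = 451 * 65.2 / 3600 = 8.1681 hrs


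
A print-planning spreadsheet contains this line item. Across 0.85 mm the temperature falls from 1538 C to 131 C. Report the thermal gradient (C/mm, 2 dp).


G = (1538-131)/0.85 = 1655.29 C/mm


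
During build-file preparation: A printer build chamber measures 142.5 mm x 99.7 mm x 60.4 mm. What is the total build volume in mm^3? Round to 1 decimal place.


V = 142.5 * 99.7 * 60.4 = 858117.9 mm^3


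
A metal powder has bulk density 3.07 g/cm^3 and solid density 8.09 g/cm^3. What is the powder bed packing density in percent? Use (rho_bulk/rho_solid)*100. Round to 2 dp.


Packing = (3.07/8.09)*100 = 37.95 %


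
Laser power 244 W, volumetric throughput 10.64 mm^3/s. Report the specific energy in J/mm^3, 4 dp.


SE = 244 / 10.64 = 22.9323 J/mm^3


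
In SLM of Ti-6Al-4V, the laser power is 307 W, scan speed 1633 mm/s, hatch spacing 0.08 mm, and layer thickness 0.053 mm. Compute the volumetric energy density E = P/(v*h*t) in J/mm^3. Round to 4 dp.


E = 307 / (1633*0.08*0.053) = 44.339 J/mm^3


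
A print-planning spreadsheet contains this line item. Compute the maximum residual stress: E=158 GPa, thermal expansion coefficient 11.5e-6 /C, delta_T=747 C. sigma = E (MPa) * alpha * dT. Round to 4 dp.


sigma = 158*1000 * 11.5e-6 * 747 = 1357.299 MPa


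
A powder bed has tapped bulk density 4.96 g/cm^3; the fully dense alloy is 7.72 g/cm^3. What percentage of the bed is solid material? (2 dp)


Packing = (4.96/7.72)*100 = 64.25 %


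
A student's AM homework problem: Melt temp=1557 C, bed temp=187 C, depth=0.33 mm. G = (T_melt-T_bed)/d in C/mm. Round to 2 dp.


G = (1557-187)/0.33 = 4151.52 C/mm


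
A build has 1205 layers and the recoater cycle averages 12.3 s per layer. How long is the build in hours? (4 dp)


t = 1205 * 12.3 / 3600 = 4.1171 hrs


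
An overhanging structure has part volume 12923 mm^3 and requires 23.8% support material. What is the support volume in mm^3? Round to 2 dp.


V_support = 12923 * 0.238 = 3075.67 mm^3


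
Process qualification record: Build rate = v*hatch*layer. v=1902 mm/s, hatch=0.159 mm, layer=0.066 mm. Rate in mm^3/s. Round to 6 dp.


Rate = 1902 * 0.159 * 0.066 = 19.959588 mm^3/s


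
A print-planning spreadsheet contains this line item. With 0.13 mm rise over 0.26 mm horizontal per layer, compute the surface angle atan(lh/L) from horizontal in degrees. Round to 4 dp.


angle = atan(0.13/0.26) = 26.5651 degrees


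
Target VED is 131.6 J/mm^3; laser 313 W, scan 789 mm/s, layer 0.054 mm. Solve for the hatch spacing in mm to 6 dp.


h = 313 / (131.6*789*0.054) = 0.055824 mm


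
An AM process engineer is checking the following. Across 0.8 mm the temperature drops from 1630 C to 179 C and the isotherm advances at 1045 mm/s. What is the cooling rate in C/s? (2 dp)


G = (1630-179)/0.8 = 1813.75 C/mm
CR = 1813.75 * 1045 = 1895368.75 C/s


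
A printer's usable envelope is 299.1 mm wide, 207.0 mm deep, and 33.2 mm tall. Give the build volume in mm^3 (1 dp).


V = 299.1 * 207.0 * 33.2 = 2055534.8 mm^3


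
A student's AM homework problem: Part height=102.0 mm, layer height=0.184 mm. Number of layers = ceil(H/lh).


Layers = ceil(102.0/0.184) = 555


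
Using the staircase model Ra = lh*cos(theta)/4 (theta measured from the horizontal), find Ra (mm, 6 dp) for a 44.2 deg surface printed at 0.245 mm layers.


Ra = 0.245 * cos(44.2) / 4 = 0.043911 mm


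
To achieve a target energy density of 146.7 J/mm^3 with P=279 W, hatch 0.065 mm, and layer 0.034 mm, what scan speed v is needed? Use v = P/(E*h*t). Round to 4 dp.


v = 279 / (146.7*0.065*0.034) = 860.5613 mm/s


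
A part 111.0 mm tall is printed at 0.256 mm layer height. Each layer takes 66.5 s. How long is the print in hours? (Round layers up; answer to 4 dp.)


Layers = ceil(111.0/0.256) = 434
t = 434 * 66.5 / 3600 = 8.0169 hrs


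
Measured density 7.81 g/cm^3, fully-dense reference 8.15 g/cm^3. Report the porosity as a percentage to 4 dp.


Porosity = (1-7.81/8.15)*100 = 4.1718 %


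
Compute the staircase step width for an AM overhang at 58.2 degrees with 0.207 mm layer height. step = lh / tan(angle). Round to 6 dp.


step = 0.207 / tan(58.2) = 0.128345 mm


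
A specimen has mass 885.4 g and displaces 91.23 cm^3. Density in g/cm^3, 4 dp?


rho = 885.4 / 91.23 = 9.7051 g/cm^3


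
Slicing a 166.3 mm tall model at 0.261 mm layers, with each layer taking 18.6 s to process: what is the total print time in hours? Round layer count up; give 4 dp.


Layers = ceil(166.3/0.261) = 638
t = 638 * 18.6 / 3600 = 3.2963 hrs


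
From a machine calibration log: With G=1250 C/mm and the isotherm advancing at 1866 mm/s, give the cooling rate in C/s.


CR = 1250 * 1866 = 2332500 C/s


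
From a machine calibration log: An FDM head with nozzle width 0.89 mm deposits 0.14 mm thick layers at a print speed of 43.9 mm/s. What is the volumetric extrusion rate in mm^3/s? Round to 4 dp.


Rate = 0.89 * 0.14 * 43.9 = 5.4699 mm^3/s


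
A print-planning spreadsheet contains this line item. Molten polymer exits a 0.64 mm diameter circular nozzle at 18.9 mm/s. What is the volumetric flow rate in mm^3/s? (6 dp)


A = pi*(0.64/2)^2 = 0.32169909 mm^2
Q = 0.32169909 * 18.9 = 6.080113 mm^3/s


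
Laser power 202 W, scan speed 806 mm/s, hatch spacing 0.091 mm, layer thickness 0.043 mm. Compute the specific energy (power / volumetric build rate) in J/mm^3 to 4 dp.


Build rate = 806 * 0.091 * 0.043 = 3.153878 mm^3/s
SE = 202 / 3.153878 = 64.0481 J/mm^3


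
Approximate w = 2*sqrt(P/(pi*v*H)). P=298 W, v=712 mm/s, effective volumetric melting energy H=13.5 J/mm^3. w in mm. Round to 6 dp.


w = 2*sqrt(298/(pi*712*13.5)) = 0.198681 mm


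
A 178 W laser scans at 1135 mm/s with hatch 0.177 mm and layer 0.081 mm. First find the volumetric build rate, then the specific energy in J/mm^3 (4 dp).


Build rate = 1135 * 0.177 * 0.081 = 16.272495 mm^3/s
SE = 178 / 16.272495 = 10.9387 J/mm^3


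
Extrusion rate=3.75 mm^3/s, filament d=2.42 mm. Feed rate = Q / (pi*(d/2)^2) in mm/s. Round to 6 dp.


A = pi*(2.42/2)^2 = 4.599606
v = 3.75 / 4.599606 = 0.815287 mm/s


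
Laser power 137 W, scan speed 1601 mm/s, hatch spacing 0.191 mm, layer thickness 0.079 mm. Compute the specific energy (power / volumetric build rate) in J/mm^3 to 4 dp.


Build rate = 1601 * 0.191 * 0.079 = 24.157489 mm^3/s
SE = 137 / 24.157489 = 5.6711 J/mm^3


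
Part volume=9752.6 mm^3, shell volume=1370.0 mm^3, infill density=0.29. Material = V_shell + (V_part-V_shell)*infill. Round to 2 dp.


V_infill = (9752.6 - 1370.0) * 0.29 = 2430.95
V_total = 1370.0 + 2430.95 = 3800.95 mm^3


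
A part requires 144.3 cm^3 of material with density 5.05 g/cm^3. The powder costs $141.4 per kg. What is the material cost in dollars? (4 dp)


Mass = 144.3*5.05/1000 = 0.728715 kg
Cost = 0.728715 * 141.4 = 103.0403 $


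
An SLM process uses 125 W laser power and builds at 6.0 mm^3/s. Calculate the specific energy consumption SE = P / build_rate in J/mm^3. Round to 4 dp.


SE = 125 / 6.0 = 20.8333 J/mm^3


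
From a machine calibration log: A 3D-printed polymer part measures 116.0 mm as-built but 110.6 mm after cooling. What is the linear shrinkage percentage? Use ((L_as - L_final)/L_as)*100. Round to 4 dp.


Shrinkage = ((116.0-110.6)/116.0)*100 = 4.6552 %


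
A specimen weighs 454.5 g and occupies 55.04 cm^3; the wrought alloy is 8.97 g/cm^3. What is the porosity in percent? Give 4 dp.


rho_part = 454.5 / 55.04 = 8.25763081 g/cm^3
Porosity = (1 - 8.25763081/8.97)*100 = 7.9417 %


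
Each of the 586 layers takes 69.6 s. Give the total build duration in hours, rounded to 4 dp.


t = 586 * 69.6 / 3600 = 11.3293 hrs


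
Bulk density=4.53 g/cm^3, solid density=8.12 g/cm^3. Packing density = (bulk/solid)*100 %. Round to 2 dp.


Packing = (4.53/8.12)*100 = 55.79 %


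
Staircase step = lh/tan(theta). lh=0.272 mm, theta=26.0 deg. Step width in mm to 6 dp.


step = 0.272 / tan(26.0) = 0.557683 mm


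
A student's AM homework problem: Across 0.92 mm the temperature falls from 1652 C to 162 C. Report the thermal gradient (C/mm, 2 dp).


G = (1652-162)/0.92 = 1619.57 C/mm


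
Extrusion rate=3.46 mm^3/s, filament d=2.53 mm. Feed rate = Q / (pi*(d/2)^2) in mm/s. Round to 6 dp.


A = pi*(2.53/2)^2 = 5.027255
v = 3.46 / 5.027255 = 0.688248 mm/s


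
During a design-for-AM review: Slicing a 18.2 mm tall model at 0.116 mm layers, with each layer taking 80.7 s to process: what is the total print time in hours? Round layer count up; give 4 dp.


Layers = ceil(18.2/0.116) = 157
t = 157 * 80.7 / 3600 = 3.5194 hrs


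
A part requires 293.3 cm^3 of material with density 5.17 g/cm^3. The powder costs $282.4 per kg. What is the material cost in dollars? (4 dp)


Mass = 293.3*5.17/1000 = 1.516361 kg
Cost = 1.516361 * 282.4 = 428.2203 $


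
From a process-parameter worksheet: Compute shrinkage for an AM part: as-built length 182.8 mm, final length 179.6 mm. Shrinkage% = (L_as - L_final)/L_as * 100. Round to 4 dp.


Shrinkage = ((182.8-179.6)/182.8)*100 = 1.7505 %


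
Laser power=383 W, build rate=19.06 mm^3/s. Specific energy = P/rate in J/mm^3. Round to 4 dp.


SE = 383 / 19.06 = 20.0944 J/mm^3


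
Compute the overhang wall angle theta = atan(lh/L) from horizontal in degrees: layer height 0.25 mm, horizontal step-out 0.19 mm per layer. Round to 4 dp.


angle = atan(0.25/0.19) = 52.7652 degrees


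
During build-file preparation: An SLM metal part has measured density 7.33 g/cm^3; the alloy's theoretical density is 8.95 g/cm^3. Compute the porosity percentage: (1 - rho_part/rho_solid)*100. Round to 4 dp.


Porosity = (1-7.33/8.95)*100 = 18.1006 %


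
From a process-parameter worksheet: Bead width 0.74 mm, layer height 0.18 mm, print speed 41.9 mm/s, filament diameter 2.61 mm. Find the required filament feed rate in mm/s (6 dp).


Q = 0.74 * 0.18 * 41.9 = 5.58108 mm^3/s
A_fil = pi*(2.61/2)^2 = 5.35021083 mm^2
v_feed = 5.58108 / 5.35021083 = 1.043151 mm/s


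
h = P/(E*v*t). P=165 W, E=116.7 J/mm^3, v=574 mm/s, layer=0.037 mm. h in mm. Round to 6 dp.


h = 165 / (116.7*574*0.037) = 0.066573 mm


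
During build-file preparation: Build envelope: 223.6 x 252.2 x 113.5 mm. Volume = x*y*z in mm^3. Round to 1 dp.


V = 223.6 * 252.2 * 113.5 = 6400482.9 mm^3


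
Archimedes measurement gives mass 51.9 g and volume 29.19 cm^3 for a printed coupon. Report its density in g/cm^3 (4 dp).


rho = 51.9 / 29.19 = 1.778 g/cm^3


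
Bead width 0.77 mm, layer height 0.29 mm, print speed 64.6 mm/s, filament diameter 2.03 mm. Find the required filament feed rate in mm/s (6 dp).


Q = 0.77 * 0.29 * 64.6 = 14.42518 mm^3/s
A_fil = pi*(2.03/2)^2 = 3.23654729 mm^2
v_feed = 14.42518 / 3.23654729 = 4.456966 mm/s


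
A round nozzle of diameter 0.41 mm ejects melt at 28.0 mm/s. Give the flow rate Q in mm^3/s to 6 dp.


A = pi*(0.41/2)^2 = 0.13202543 mm^2
Q = 0.13202543 * 28.0 = 3.696712 mm^3/s


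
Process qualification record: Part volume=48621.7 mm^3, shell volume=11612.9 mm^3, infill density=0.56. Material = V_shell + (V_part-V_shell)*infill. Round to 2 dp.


V_infill = (48621.7 - 11612.9) * 0.56 = 20724.93
V_total = 11612.9 + 20724.93 = 32337.83 mm^3


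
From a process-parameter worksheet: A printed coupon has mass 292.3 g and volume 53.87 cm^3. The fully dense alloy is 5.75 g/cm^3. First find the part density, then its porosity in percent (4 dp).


rho_part = 292.3 / 53.87 = 5.42602562 g/cm^3
Porosity = (1 - 5.42602562/5.75)*100 = 5.6343 %


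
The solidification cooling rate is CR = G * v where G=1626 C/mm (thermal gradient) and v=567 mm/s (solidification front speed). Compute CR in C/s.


CR = 1626 * 567 = 921942 C/s


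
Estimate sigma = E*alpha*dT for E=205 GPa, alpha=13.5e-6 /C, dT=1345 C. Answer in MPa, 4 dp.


sigma = 205*1000 * 13.5e-6 * 1345 = 3722.2875 MPa


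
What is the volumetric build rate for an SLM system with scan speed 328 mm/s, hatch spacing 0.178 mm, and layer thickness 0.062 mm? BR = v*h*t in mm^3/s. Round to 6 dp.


Rate = 328 * 0.178 * 0.062 = 3.619808 mm^3/s


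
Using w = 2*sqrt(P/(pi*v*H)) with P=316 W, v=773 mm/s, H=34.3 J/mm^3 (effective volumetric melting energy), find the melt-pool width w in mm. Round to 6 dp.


w = 2*sqrt(316/(pi*773*34.3)) = 0.123186 mm


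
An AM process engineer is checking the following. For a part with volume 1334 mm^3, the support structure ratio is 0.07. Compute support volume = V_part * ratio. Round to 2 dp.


V_support = 1334 * 0.07 = 93.38 mm^3


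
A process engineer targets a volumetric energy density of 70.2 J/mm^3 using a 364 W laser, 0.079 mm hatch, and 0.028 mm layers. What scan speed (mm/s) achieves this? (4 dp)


v = 364 / (70.2*0.079*0.028) = 2344.1163 mm/s


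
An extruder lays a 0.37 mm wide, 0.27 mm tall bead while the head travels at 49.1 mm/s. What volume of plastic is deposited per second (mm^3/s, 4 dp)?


Rate = 0.37 * 0.27 * 49.1 = 4.9051 mm^3/s


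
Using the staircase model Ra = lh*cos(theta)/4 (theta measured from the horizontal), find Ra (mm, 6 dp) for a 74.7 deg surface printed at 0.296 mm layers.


Ra = 0.296 * cos(74.7) / 4 = 0.019527 mm


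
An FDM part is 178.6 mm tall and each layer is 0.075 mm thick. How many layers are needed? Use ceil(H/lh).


Layers = ceil(178.6/0.075) = 2382


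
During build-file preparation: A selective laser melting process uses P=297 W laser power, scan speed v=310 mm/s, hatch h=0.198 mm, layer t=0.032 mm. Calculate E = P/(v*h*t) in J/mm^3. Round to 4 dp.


E = 297 / (310*0.198*0.032) = 151.2097 J/mm^3


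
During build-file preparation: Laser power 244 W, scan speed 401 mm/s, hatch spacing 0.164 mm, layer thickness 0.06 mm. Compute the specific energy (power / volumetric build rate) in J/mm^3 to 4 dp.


Build rate = 401 * 0.164 * 0.06 = 3.94584 mm^3/s
SE = 244 / 3.94584 = 61.8373 J/mm^3


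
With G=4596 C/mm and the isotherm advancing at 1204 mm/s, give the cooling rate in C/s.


CR = 4596 * 1204 = 5533584 C/s


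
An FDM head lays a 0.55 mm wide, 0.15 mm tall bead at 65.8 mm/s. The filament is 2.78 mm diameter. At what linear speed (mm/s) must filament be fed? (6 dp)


Q = 0.55 * 0.15 * 65.8 = 5.4285 mm^3/s
A_fil = pi*(2.78/2)^2 = 6.06987117 mm^2
v_feed = 5.4285 / 6.06987117 = 0.894335 mm/s


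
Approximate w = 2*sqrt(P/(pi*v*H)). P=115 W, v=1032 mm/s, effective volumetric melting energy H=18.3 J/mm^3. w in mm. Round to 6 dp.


w = 2*sqrt(115/(pi*1032*18.3)) = 0.088052 mm


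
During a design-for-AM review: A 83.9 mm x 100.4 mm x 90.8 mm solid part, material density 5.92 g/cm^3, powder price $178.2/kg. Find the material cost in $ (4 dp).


V = 83.9 * 100.4 * 90.8 = 764859.248 mm^3 = 764.859248 cm^3
Mass = 764.859248 * 5.92 / 1000 = 4.52796675 kg
Cost = 4.52796675 * 178.2 = 806.8837 $


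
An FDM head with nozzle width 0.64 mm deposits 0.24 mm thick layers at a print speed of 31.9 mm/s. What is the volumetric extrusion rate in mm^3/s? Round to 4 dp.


Rate = 0.64 * 0.24 * 31.9 = 4.8998 mm^3/s


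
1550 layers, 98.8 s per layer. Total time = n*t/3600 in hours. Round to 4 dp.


t = 1550 * 98.8 / 3600 = 42.5389 hrs


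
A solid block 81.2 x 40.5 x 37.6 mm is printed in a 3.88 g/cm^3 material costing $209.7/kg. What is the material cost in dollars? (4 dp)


V = 81.2 * 40.5 * 37.6 = 123651.36 mm^3 = 123.65136 cm^3
Mass = 123.65136 * 3.88 / 1000 = 0.47976728 kg
Cost = 0.47976728 * 209.7 = 100.6072 $


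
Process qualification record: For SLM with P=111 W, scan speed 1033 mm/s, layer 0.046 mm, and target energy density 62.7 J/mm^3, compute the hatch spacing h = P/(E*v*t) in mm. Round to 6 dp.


h = 111 / (62.7*1033*0.046) = 0.037256 mm


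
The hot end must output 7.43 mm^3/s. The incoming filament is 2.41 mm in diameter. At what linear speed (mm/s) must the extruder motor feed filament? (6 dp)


A = pi*(2.41/2)^2 = 4.561671
v = 7.43 / 4.561671 = 1.628789 mm/s


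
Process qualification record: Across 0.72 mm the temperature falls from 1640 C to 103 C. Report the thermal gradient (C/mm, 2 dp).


G = (1640-103)/0.72 = 2134.72 C/mm


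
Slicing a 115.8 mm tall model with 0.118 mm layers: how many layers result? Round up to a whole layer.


Layers = ceil(115.8/0.118) = 982


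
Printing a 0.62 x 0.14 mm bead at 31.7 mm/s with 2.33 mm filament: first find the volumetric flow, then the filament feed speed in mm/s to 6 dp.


Q = 0.62 * 0.14 * 31.7 = 2.75156 mm^3/s
A_fil = pi*(2.33/2)^2 = 4.26384809 mm^2
v_feed = 2.75156 / 4.26384809 = 0.645323 mm/s


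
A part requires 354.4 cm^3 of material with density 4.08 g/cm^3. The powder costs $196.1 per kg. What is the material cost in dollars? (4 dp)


Mass = 354.4*4.08/1000 = 1.445952 kg
Cost = 1.445952 * 196.1 = 283.5512 $


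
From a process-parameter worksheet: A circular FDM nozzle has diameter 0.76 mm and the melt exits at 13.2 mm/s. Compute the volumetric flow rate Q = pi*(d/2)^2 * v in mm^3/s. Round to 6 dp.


A = pi*(0.76/2)^2 = 0.45364598 mm^2
Q = 0.45364598 * 13.2 = 5.988127 mm^3/s


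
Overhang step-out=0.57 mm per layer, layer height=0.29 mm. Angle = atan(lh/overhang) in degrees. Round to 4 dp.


angle = atan(0.29/0.57) = 26.9657 degrees


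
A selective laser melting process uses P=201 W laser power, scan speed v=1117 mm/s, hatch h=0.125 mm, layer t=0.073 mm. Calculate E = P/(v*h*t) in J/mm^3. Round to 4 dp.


E = 201 / (1117*0.125*0.073) = 19.7201 J/mm^3


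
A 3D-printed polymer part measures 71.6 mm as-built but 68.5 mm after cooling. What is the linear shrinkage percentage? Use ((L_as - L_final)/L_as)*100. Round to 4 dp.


Shrinkage = ((71.6-68.5)/71.6)*100 = 4.3296 %


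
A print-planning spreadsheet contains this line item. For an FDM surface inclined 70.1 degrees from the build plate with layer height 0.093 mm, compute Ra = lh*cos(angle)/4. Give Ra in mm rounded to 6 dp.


Ra = 0.093 * cos(70.1) / 4 = 0.007914 mm


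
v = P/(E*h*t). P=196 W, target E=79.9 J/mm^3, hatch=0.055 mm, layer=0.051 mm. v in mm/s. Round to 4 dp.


v = 196 / (79.9*0.055*0.051) = 874.5335 mm/s


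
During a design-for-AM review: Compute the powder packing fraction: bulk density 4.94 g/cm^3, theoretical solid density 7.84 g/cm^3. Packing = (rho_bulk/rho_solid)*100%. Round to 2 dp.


Packing = (4.94/7.84)*100 = 63.01 %


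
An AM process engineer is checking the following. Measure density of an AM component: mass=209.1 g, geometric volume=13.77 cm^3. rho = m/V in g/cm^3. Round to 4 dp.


rho = 209.1 / 13.77 = 15.1852 g/cm^3


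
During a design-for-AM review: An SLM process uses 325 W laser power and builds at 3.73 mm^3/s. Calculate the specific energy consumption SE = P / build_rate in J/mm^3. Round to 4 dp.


SE = 325 / 3.73 = 87.1314 J/mm^3


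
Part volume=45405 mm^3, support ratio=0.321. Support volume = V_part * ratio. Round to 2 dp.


V_support = 45405 * 0.321 = 14575.01 mm^3


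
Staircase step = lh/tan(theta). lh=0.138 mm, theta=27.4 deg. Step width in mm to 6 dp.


step = 0.138 / tan(27.4) = 0.266229 mm


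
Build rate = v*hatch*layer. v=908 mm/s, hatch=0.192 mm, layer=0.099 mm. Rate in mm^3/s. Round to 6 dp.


Rate = 908 * 0.192 * 0.099 = 17.259264 mm^3/s


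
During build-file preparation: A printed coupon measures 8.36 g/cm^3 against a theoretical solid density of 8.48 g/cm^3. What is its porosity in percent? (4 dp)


Porosity = (1-8.36/8.48)*100 = 1.4151 %


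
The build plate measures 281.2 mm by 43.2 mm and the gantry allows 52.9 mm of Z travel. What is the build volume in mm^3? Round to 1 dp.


V = 281.2 * 43.2 * 52.9 = 642620.7 mm^3


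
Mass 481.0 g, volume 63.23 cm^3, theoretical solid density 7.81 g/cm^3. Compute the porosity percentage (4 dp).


rho_part = 481.0 / 63.23 = 7.60714851 g/cm^3
Porosity = (1 - 7.60714851/7.81)*100 = 2.5973 %


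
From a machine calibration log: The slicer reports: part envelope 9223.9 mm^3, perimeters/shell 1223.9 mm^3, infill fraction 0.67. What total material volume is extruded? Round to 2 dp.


V_infill = (9223.9 - 1223.9) * 0.67 = 5360.0
V_total = 1223.9 + 5360.0 = 6583.9 mm^3


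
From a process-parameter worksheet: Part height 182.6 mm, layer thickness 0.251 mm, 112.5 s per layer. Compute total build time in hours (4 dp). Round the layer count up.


Layers = ceil(182.6/0.251) = 728
t = 728 * 112.5 / 3600 = 22.75 hrs


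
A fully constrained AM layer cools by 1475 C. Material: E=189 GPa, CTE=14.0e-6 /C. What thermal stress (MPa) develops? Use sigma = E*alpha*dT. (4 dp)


sigma = 189*1000 * 14.0e-6 * 1475 = 3902.85 MPa


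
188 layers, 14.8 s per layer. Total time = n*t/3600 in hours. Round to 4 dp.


t = 188 * 14.8 / 3600 = 0.7729 hrs


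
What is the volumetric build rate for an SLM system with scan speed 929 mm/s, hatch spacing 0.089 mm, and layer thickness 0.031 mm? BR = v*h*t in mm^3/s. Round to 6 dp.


Rate = 929 * 0.089 * 0.031 = 2.563111 mm^3/s


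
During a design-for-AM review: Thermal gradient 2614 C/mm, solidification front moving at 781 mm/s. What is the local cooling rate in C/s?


CR = 2614 * 781 = 2041534 C/s


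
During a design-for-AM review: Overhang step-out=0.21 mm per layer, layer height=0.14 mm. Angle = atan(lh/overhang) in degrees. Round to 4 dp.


angle = atan(0.14/0.21) = 33.6901 degrees


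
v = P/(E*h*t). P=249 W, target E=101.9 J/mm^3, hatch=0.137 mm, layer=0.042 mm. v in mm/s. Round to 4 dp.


v = 249 / (101.9*0.137*0.042) = 424.6736 mm/s


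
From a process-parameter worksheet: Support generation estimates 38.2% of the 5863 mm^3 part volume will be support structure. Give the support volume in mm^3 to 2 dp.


V_support = 5863 * 0.382 = 2239.67 mm^3


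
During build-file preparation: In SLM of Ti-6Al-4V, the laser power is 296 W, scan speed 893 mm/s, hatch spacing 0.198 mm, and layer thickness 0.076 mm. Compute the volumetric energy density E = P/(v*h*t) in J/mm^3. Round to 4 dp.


E = 296 / (893*0.198*0.076) = 22.0273 J/mm^3


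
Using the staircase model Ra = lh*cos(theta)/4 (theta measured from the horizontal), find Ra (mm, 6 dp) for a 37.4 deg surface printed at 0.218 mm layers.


Ra = 0.218 * cos(37.4) / 4 = 0.043296 mm


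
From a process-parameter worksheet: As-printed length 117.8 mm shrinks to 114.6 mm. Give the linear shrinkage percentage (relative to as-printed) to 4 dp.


Shrinkage = ((117.8-114.6)/117.8)*100 = 2.7165 %


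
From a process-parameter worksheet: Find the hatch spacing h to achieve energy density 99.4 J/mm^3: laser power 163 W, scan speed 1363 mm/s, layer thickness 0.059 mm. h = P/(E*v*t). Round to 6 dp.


h = 163 / (99.4*1363*0.059) = 0.020392 mm


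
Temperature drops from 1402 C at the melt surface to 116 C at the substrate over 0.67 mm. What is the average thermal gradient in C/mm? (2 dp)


G = (1402-116)/0.67 = 1919.4 C/mm


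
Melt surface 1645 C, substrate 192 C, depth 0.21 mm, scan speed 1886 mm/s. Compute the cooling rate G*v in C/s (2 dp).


G = (1645-192)/0.21 = 6919.04761905 C/mm
CR = 6919.04761905 * 1886 = 13049323.81 C/s


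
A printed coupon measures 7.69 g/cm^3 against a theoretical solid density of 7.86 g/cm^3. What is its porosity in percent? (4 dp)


Porosity = (1-7.69/7.86)*100 = 2.1628 %


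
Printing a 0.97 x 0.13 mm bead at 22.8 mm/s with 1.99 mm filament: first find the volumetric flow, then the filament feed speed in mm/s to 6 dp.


Q = 0.97 * 0.13 * 22.8 = 2.87508 mm^3/s
A_fil = pi*(1.99/2)^2 = 3.11025527 mm^2
v_feed = 2.87508 / 3.11025527 = 0.924387 mm/s


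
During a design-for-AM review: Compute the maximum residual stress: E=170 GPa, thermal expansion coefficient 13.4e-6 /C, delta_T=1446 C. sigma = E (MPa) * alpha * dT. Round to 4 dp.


sigma = 170*1000 * 13.4e-6 * 1446 = 3293.988 MPa


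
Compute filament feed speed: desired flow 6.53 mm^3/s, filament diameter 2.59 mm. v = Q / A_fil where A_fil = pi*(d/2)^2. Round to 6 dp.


A = pi*(2.59/2)^2 = 5.268529
v = 6.53 / 5.268529 = 1.239435 mm/s


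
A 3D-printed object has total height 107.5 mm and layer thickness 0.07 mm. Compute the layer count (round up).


Layers = ceil(107.5/0.07) = 1536


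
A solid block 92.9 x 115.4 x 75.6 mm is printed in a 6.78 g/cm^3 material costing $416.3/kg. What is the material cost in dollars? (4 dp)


V = 92.9 * 115.4 * 75.6 = 810481.896 mm^3 = 810.481896 cm^3
Mass = 810.481896 * 6.78 / 1000 = 5.49506725 kg
Cost = 5.49506725 * 416.3 = 2287.5965 $


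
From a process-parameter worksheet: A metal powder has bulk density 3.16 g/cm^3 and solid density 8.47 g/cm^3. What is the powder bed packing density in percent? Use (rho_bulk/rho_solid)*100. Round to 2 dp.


Packing = (3.16/8.47)*100 = 37.31 %


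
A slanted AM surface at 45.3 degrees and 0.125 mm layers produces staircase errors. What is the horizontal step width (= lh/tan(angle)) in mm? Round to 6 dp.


step = 0.125 / tan(45.3) = 0.123698 mm


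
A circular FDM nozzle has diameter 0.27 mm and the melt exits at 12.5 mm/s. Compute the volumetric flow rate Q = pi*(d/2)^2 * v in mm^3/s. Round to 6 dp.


A = pi*(0.27/2)^2 = 0.05725553 mm^2
Q = 0.05725553 * 12.5 = 0.715694 mm^3/s


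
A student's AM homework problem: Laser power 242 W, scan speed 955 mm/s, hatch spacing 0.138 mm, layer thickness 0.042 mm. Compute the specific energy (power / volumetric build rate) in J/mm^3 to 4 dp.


Build rate = 955 * 0.138 * 0.042 = 5.53518 mm^3/s
SE = 242 / 5.53518 = 43.7203 J/mm^3


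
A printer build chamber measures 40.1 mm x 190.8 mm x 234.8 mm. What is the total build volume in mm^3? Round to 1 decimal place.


V = 40.1 * 190.8 * 234.8 = 1796473.6 mm^3


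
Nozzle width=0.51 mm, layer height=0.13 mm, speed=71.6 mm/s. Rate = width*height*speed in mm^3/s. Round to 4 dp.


Rate = 0.51 * 0.13 * 71.6 = 4.7471 mm^3/s


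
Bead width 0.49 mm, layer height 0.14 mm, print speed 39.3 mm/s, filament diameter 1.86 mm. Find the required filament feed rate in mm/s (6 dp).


Q = 0.49 * 0.14 * 39.3 = 2.69598 mm^3/s
A_fil = pi*(1.86/2)^2 = 2.71716349 mm^2
v_feed = 2.69598 / 2.71716349 = 0.992204 mm/s


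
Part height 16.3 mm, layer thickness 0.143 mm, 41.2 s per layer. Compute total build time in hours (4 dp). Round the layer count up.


Layers = ceil(16.3/0.143) = 114
t = 114 * 41.2 / 3600 = 1.3047 hrs


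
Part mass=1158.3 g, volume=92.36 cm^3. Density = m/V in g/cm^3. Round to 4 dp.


rho = 1158.3 / 92.36 = 12.5411 g/cm^3


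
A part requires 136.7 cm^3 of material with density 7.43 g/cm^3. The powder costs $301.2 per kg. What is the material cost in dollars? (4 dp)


Mass = 136.7*7.43/1000 = 1.015681 kg
Cost = 1.015681 * 301.2 = 305.9231 $


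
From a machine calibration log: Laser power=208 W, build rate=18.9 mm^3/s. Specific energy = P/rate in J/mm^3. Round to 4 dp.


SE = 208 / 18.9 = 11.0053 J/mm^3


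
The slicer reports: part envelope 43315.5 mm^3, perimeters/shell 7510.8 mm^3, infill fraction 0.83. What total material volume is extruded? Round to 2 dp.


V_infill = (43315.5 - 7510.8) * 0.83 = 29717.9
V_total = 7510.8 + 29717.9 = 37228.7 mm^3


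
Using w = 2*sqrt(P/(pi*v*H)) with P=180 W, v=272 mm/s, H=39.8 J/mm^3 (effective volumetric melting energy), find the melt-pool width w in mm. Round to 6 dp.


w = 2*sqrt(180/(pi*272*39.8)) = 0.145501 mm


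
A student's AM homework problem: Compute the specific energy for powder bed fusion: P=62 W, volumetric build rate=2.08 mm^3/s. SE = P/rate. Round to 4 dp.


SE = 62 / 2.08 = 29.8077 J/mm^3


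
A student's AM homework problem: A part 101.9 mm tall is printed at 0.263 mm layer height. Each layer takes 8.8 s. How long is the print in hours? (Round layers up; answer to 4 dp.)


Layers = ceil(101.9/0.263) = 388
t = 388 * 8.8 / 3600 = 0.9484 hrs


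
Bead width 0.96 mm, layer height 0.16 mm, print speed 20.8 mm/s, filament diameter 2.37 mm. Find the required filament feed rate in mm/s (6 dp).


Q = 0.96 * 0.16 * 20.8 = 3.19488 mm^3/s
A_fil = pi*(2.37/2)^2 = 4.41150294 mm^2
v_feed = 3.19488 / 4.41150294 = 0.724216 mm/s


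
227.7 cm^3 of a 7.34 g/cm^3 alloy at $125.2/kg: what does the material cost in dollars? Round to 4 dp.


Mass = 227.7*7.34/1000 = 1.671318 kg
Cost = 1.671318 * 125.2 = 209.249 $


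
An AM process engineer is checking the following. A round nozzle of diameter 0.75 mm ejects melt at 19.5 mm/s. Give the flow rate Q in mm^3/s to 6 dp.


A = pi*(0.75/2)^2 = 0.44178647 mm^2
Q = 0.44178647 * 19.5 = 8.614836 mm^3/s


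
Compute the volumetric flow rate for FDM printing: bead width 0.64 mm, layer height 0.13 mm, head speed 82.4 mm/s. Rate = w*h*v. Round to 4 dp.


Rate = 0.64 * 0.13 * 82.4 = 6.8557 mm^3/s


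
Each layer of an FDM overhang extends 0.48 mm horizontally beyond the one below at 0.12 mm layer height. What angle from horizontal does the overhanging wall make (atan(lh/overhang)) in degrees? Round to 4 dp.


angle = atan(0.12/0.48) = 14.0362 degrees


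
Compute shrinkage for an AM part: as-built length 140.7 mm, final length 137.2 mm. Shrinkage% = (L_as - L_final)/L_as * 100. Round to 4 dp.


Shrinkage = ((140.7-137.2)/140.7)*100 = 2.4876 %


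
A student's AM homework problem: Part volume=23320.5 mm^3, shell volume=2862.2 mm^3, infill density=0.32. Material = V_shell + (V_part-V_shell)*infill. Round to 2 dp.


V_infill = (23320.5 - 2862.2) * 0.32 = 6546.66
V_total = 2862.2 + 6546.66 = 9408.86 mm^3
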